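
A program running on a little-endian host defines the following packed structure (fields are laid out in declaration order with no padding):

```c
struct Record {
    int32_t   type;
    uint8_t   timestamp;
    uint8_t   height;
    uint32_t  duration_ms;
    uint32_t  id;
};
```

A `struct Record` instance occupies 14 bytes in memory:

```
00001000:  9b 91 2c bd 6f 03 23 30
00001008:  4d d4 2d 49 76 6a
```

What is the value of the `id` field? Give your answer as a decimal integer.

`id` follows `type` (4 B), `timestamp` (1 B), `height` (1 B), `duration_ms` (4 B), so it starts at offset 4 + 1 + 1 + 4 = 10 and occupies 4 bytes.
Bytes at offsets 10..13: 2D 49 76 6A.
In little-endian order the low byte comes first in memory.
Reassemble most-significant byte first: 6A 76 49 2D → 0x6A76492D.
0x6A76492D = 1786136877.

1786136877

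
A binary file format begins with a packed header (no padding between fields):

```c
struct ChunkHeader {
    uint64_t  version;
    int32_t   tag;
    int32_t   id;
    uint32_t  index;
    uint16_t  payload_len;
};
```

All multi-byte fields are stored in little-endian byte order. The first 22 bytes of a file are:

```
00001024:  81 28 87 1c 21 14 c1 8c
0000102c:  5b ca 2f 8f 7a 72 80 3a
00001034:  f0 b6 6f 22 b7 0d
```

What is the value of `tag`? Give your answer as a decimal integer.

-1892693413

`tag` follows `version` (8 bytes), so it starts at byte offset 8 and occupies 4 bytes.
Bytes at offsets 8..11: 5B CA 2F 8F.
In little-endian order the low byte comes first in memory.
Reassemble most-significant byte first: 8F 2F CA 5B → 0x8F2FCA5B.
Top bit is set, so as a signed 32-bit value this is 0x8F2FCA5B − 2^32 = -1892693413.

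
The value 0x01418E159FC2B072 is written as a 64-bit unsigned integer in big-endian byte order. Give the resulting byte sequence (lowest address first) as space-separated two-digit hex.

01 41 8E 15 9F C2 B0 72

Split into bytes (most-significant first): 01 41 8E 15 9F C2 B0 72.
In big-endian order the high byte comes first in memory.
So the memory order matches the most-significant-first order: 01 41 8E 15 9F C2 B0 72.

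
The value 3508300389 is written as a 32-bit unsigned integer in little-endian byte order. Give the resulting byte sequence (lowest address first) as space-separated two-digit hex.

65 6A 1C D1

3508300389 in hexadecimal, padded to 32 bits, is 0xD11C6A65.
Split into bytes (most-significant first): D1 1C 6A 65.
In little-endian order the low byte comes first in memory.
So at ascending addresses the bytes are 65 6A 1C D1.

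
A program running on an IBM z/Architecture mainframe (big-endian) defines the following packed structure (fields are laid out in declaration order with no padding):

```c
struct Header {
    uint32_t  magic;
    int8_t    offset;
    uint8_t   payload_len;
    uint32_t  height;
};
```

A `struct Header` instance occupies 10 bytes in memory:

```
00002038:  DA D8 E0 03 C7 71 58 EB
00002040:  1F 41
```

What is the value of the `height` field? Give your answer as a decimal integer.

1491803969

`height` follows `magic` (4 B), `offset` (1 B), `payload_len` (1 B), so it starts at offset 4 + 1 + 1 = 6 and occupies 4 bytes.
Bytes at offsets 6..9: 58 EB 1F 41.
In big-endian order the high byte comes first in memory.
The bytes are already most-significant first: 0x58EB1F41.
0x58EB1F41 = 1491803969.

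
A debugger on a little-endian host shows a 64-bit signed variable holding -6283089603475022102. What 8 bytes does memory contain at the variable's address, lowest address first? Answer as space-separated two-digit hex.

EA DE EB 7C 4B FB CD A8

Two's complement of -6283089603475022102 in 64 bits: 6283089603475022102 = 0x573204B483142116; invert → 0xA8CDFB4B7CEBDEE9; add 1 → 0xA8CDFB4B7CEBDEEA.
Split into bytes (most-significant first): A8 CD FB 4B 7C EB DE EA.
Little-endian: lowest address holds the least-significant byte.
So at ascending addresses the bytes are EA DE EB 7C 4B FB CD A8.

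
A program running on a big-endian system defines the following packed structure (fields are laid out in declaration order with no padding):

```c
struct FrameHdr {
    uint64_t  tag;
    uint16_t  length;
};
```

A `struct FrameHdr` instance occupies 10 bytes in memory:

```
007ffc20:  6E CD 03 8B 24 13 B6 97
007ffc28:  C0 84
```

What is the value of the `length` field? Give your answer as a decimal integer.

`length` follows `tag` (8 bytes), so it starts at byte offset 8 and occupies 2 bytes.
Bytes at offsets 8..9: C0 84.
Big-endian: lowest address holds the most-significant byte.
The bytes are already most-significant first: 0xC084.
0xC084 = 49284.

49284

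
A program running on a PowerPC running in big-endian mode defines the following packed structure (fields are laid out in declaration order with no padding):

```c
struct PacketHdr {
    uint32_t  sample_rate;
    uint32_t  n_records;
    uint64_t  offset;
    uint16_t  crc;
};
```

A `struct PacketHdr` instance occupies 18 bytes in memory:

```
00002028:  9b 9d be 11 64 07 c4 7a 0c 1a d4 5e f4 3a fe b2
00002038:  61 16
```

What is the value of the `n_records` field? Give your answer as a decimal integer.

1678230650

`n_records` follows `sample_rate` (4 bytes), so it starts at byte offset 4 and occupies 4 bytes.
Bytes at offsets 4..7: 64 07 C4 7A.
In big-endian order the high byte comes first in memory.
The bytes are already most-significant first: 0x6407C47A.
0x6407C47A = 1678230650.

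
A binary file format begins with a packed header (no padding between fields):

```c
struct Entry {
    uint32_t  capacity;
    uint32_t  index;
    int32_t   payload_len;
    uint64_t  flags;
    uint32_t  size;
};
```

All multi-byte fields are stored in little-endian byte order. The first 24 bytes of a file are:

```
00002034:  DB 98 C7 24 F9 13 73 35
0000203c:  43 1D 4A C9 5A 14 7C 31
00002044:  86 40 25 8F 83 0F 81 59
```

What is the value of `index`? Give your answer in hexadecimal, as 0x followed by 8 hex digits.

`index` follows `capacity` (4 bytes), so it starts at byte offset 4 and occupies 4 bytes.
Bytes at offsets 4..7: F9 13 73 35.
Little-endian: lowest address holds the least-significant byte.
Reassemble most-significant byte first: 35 73 13 F9 → 0x357313F9.

0x357313F9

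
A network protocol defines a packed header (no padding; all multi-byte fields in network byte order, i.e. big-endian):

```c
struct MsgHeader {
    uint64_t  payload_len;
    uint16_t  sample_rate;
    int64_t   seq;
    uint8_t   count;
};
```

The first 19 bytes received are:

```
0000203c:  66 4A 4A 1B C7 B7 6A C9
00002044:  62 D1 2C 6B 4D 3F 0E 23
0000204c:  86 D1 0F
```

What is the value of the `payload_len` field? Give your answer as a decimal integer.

7370785223320496841

`payload_len` is the first field, at byte offset 0, occupying 8 bytes.
Bytes at offsets 0..7: 66 4A 4A 1B C7 B7 6A C9.
In big-endian order the high byte comes first in memory.
The bytes are already most-significant first: 0x664A4A1BC7B76AC9.
0x664A4A1BC7B76AC9 = 7370785223320496841.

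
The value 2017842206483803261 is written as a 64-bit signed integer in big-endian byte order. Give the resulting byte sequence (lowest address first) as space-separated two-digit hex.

1C 00 D0 CB BA 41 EC 7D

2017842206483803261 in hexadecimal, padded to 64 bits, is 0x1C00D0CBBA41EC7D.
Split into bytes (most-significant first): 1C 00 D0 CB BA 41 EC 7D.
Big-endian: lowest address holds the most-significant byte.
So the memory order matches the most-significant-first order: 1C 00 D0 CB BA 41 EC 7D.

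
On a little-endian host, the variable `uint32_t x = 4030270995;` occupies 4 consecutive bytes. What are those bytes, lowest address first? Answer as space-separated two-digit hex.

4030270995 in hexadecimal, padded to 32 bits, is 0xF0390E13.
Split into bytes (most-significant first): F0 39 0E 13.
In little-endian order the low byte comes first in memory.
So at ascending addresses the bytes are 13 0E 39 F0.

13 0E 39 F0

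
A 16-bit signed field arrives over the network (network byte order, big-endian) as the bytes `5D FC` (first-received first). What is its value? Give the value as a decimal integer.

Big-endian: lowest address holds the most-significant byte.
The bytes are already most-significant first: 0x5DFC.
0x5DFC = 24060.

24060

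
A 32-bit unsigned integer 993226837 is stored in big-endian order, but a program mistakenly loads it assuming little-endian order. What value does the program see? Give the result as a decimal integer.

993226837 in 32-bit hexadecimal is 0x3B337055.
Stored big-endian, the bytes at ascending addresses are 3B 33 70 55.
Read back as little-endian, the first byte is least significant, giving 0x5570333B.
0x5570333B = 1433416507.

1433416507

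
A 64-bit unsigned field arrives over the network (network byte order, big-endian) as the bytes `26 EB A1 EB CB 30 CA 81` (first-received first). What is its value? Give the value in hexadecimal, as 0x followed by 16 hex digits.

Big-endian: lowest address holds the most-significant byte.
The bytes are already most-significant first: 0x26EBA1EBCB30CA81.

0x26EBA1EBCB30CA81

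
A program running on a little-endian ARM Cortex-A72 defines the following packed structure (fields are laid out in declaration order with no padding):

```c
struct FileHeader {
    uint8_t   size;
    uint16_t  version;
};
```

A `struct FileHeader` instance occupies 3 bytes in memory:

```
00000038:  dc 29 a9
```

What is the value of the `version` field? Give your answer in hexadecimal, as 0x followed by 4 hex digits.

`version` follows `size` (1 byte), so it starts at byte offset 1 and occupies 2 bytes.
Bytes at offsets 1..2: 29 A9.
Little-endian: lowest address holds the least-significant byte.
Reassemble most-significant byte first: A9 29 → 0xA929.

0xA929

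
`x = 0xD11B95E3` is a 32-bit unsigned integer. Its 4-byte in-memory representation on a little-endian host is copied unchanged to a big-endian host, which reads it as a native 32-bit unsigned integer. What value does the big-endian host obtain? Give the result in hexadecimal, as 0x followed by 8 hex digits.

0xE3951BD1

Stored little-endian, the bytes at ascending addresses are E3 95 1B D1.
Read back as big-endian, the last byte is least significant, giving 0xE3951BD1.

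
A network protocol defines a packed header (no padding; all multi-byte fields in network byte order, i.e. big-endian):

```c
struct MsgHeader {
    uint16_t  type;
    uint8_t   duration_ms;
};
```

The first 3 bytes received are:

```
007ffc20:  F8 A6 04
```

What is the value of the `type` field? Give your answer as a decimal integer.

`type` is the first field, at byte offset 0, occupying 2 bytes.
Bytes at offsets 0..1: F8 A6.
Big-endian stores the most-significant byte at the lowest address.
The bytes are already most-significant first: 0xF8A6.
0xF8A6 = 63654.

63654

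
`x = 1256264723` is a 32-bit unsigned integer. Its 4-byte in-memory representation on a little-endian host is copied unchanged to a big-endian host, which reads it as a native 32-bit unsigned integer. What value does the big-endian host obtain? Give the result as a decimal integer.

320135498

1256264723 in 32-bit hexadecimal is 0x4AE11413.
Stored little-endian, the bytes at ascending addresses are 13 14 E1 4A.
Read back as big-endian, the last byte is least significant, giving 0x1314E14A.
0x1314E14A = 320135498.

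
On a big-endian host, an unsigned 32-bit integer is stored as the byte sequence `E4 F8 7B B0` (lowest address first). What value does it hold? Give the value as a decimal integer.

Big-endian stores the most-significant byte at the lowest address.
The bytes are already most-significant first: 0xE4F87BB0.
0xE4F87BB0 = 3841489840.

3841489840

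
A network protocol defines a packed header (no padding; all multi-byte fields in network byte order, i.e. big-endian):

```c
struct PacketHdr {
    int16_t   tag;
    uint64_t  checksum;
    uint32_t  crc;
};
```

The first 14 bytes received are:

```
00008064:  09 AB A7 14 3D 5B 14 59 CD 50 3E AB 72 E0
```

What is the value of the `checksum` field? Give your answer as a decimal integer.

`checksum` follows `tag` (2 bytes), so it starts at byte offset 2 and occupies 8 bytes.
Bytes at offsets 2..9: A7 14 3D 5B 14 59 CD 50.
Big-endian: lowest address holds the most-significant byte.
The bytes are already most-significant first: 0xA7143D5B1459CD50.
0xA7143D5B1459CD50 = 12039315165260926288.

12039315165260926288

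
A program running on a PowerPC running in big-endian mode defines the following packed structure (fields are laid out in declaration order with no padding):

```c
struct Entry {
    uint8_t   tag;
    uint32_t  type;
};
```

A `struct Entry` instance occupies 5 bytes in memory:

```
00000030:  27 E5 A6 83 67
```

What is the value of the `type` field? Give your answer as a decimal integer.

`type` follows `tag` (1 byte), so it starts at byte offset 1 and occupies 4 bytes.
Bytes at offsets 1..4: E5 A6 83 67.
Big-endian stores the most-significant byte at the lowest address.
The bytes are already most-significant first: 0xE5A68367.
0xE5A68367 = 3852895079.

3852895079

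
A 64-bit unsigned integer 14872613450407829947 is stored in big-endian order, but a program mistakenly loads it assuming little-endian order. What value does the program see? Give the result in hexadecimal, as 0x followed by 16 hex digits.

14872613450407829947 in 64-bit hexadecimal is 0xCE662322794161BB.
Stored big-endian, the bytes at ascending addresses are CE 66 23 22 79 41 61 BB.
Read back as little-endian, the first byte is least significant, giving 0xBB614179222366CE.

0xBB614179222366CE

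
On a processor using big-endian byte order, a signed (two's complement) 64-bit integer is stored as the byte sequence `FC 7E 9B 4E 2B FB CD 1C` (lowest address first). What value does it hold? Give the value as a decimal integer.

Big-endian stores the most-significant byte at the lowest address.
The bytes are already most-significant first: 0xFC7E9B4E2BFBCD1C.
Top bit is set, so as a signed 64-bit value this is 0xFC7E9B4E2BFBCD1C − 2^64 = -252593769038492388.

-252593769038492388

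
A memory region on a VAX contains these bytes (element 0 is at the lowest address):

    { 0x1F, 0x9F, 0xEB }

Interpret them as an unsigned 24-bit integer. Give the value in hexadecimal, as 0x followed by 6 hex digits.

Little-endian stores the least-significant byte at the lowest address.
Reassemble most-significant byte first: EB 9F 1F → 0xEB9F1F.

0xEB9F1F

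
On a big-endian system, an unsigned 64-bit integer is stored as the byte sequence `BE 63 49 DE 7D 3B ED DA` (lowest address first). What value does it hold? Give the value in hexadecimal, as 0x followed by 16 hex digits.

Big-endian: lowest address holds the most-significant byte.
The bytes are already most-significant first: 0xBE6349DE7D3BEDDA.

0xBE6349DE7D3BEDDA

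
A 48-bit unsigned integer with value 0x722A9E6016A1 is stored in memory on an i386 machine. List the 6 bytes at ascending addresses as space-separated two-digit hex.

A1 16 60 9E 2A 72

Split into bytes (most-significant first): 72 2A 9E 60 16 A1.
Little-endian: lowest address holds the least-significant byte.
So at ascending addresses the bytes are A1 16 60 9E 2A 72.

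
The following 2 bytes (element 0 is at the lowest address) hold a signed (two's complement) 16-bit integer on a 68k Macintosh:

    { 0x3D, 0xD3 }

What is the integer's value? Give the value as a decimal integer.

15827

In big-endian order the high byte comes first in memory.
The bytes are already most-significant first: 0x3DD3.
0x3DD3 = 15827.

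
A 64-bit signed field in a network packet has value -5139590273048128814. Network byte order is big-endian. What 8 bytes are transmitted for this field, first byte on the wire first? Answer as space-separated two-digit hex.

Two's complement of -5139590273048128814 in 64 bits: 5139590273048128814 = 0x47537E1F64162D2E; invert → 0xB8AC81E09BE9D2D1; add 1 → 0xB8AC81E09BE9D2D2.
Split into bytes (most-significant first): B8 AC 81 E0 9B E9 D2 D2.
Big-endian: lowest address holds the most-significant byte.
So the memory order matches the most-significant-first order: B8 AC 81 E0 9B E9 D2 D2.

B8 AC 81 E0 9B E9 D2 D2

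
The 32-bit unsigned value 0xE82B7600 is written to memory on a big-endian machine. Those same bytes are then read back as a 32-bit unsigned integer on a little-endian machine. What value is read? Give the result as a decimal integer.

Stored big-endian, the bytes at ascending addresses are E8 2B 76 00.
Read back as little-endian, the first byte is least significant, giving 0x00762BE8.
0x00762BE8 = 7744488.

7744488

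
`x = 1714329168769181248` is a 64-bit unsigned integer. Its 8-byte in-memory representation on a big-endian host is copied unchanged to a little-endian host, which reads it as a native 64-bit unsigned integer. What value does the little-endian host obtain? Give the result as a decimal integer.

1714329168769181248 in 64-bit hexadecimal is 0x17CA854BCC93E640.
Stored big-endian, the bytes at ascending addresses are 17 CA 85 4B CC 93 E6 40.
Read back as little-endian, the first byte is least significant, giving 0x40E693CC4B85CA17.
0x40E693CC4B85CA17 = 4676587768720509463.

4676587768720509463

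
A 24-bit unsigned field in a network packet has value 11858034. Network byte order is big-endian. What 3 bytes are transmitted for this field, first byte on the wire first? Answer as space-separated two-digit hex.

11858034 in hexadecimal, padded to 24 bits, is 0xB4F072.
Split into bytes (most-significant first): B4 F0 72.
Big-endian stores the most-significant byte at the lowest address.
So the memory order matches the most-significant-first order: B4 F0 72.

B4 F0 72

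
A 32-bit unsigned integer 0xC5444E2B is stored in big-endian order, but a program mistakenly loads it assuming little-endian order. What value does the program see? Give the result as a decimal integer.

Stored big-endian, the bytes at ascending addresses are C5 44 4E 2B.
Read back as little-endian, the first byte is least significant, giving 0x2B4E44C5.
0x2B4E44C5 = 726549701.

726549701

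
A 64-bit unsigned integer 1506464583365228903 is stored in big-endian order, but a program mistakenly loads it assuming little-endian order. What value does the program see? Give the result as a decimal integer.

7492072878293772308

1506464583365228903 in 64-bit hexadecimal is 0x14E8098E9630F967.
Stored big-endian, the bytes at ascending addresses are 14 E8 09 8E 96 30 F9 67.
Read back as little-endian, the first byte is least significant, giving 0x67F930968E09E814.
0x67F930968E09E814 = 7492072878293772308.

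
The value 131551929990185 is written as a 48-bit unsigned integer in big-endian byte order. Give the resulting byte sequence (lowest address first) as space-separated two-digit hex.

131551929990185 in hexadecimal, padded to 48 bits, is 0x77A5520E7C29.
Split into bytes (most-significant first): 77 A5 52 0E 7C 29.
Big-endian: lowest address holds the most-significant byte.
So the memory order matches the most-significant-first order: 77 A5 52 0E 7C 29.

77 A5 52 0E 7C 29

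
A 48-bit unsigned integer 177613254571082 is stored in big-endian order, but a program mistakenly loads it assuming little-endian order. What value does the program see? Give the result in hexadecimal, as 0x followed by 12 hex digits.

0x4A34F2CE89A1

177613254571082 in 48-bit hexadecimal is 0xA189CEF2344A.
Stored big-endian, the bytes at ascending addresses are A1 89 CE F2 34 4A.
Read back as little-endian, the first byte is least significant, giving 0x4A34F2CE89A1.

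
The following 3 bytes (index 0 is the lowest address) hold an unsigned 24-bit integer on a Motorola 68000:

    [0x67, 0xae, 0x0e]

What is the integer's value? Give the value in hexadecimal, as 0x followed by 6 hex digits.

0x67AE0E

In big-endian order the high byte comes first in memory.
The bytes are already most-significant first: 0x67AE0E.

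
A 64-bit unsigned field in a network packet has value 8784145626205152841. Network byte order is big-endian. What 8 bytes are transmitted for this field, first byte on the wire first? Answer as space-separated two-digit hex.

8784145626205152841 in hexadecimal, padded to 64 bits, is 0x79E78DE819426649.
Split into bytes (most-significant first): 79 E7 8D E8 19 42 66 49.
Big-endian: lowest address holds the most-significant byte.
So the memory order matches the most-significant-first order: 79 E7 8D E8 19 42 66 49.

79 E7 8D E8 19 42 66 49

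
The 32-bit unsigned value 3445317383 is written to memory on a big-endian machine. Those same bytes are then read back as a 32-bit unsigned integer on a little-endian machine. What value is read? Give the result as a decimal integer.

123689933

3445317383 in 32-bit hexadecimal is 0xCD5B5F07.
Stored big-endian, the bytes at ascending addresses are CD 5B 5F 07.
Read back as little-endian, the first byte is least significant, giving 0x075F5BCD.
0x075F5BCD = 123689933.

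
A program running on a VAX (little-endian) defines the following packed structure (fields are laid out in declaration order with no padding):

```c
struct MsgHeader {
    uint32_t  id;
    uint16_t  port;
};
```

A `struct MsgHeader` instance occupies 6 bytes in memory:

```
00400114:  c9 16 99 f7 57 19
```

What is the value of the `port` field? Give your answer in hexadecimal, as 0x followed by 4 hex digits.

0x1957

`port` follows `id` (4 bytes), so it starts at byte offset 4 and occupies 2 bytes.
Bytes at offsets 4..5: 57 19.
In little-endian order the low byte comes first in memory.
Reassemble most-significant byte first: 19 57 → 0x1957.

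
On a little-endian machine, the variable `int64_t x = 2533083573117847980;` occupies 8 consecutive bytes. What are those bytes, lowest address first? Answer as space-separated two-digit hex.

AC 09 11 C2 16 52 27 23

2533083573117847980 in hexadecimal, padded to 64 bits, is 0x23275216C21109AC.
Split into bytes (most-significant first): 23 27 52 16 C2 11 09 AC.
Little-endian: lowest address holds the least-significant byte.
So at ascending addresses the bytes are AC 09 11 C2 16 52 27 23.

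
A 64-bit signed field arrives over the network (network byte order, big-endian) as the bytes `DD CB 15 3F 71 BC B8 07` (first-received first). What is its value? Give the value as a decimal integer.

-2464853008819898361

Big-endian: lowest address holds the most-significant byte.
The bytes are already most-significant first: 0xDDCB153F71BCB807.
Top bit is set, so as a signed 64-bit value this is 0xDDCB153F71BCB807 − 2^64 = -2464853008819898361.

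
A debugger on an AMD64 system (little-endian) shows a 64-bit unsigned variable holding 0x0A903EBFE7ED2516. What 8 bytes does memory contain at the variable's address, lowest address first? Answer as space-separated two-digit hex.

16 25 ED E7 BF 3E 90 0A

Split into bytes (most-significant first): 0A 90 3E BF E7 ED 25 16.
In little-endian order the low byte comes first in memory.
So at ascending addresses the bytes are 16 25 ED E7 BF 3E 90 0A.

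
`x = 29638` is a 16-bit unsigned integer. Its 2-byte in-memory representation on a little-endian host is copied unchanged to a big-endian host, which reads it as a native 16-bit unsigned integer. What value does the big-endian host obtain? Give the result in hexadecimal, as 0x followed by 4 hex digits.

29638 in 16-bit hexadecimal is 0x73C6.
Stored little-endian, the bytes at ascending addresses are C6 73.
Read back as big-endian, the last byte is least significant, giving 0xC673.

0xC673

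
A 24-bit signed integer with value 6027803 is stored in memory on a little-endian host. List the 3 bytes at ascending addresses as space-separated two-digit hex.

1B FA 5B

6027803 in hexadecimal, padded to 24 bits, is 0x5BFA1B.
Split into bytes (most-significant first): 5B FA 1B.
Little-endian stores the least-significant byte at the lowest address.
So at ascending addresses the bytes are 1B FA 5B.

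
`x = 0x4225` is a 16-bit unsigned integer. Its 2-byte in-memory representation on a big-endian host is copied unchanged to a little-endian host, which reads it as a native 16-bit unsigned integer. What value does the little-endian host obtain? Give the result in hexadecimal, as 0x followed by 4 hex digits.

Stored big-endian, the bytes at ascending addresses are 42 25.
Read back as little-endian, the first byte is least significant, giving 0x2542.

0x2542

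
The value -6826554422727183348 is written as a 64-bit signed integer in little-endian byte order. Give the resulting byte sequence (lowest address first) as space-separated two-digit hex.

Two's complement of -6826554422727183348 in 64 bits: 6826554422727183348 = 0x5EBCCB142E868BF4; invert → 0xA14334EBD179740B; add 1 → 0xA14334EBD179740C.
Split into bytes (most-significant first): A1 43 34 EB D1 79 74 0C.
In little-endian order the low byte comes first in memory.
So at ascending addresses the bytes are 0C 74 79 D1 EB 34 43 A1.

0C 74 79 D1 EB 34 43 A1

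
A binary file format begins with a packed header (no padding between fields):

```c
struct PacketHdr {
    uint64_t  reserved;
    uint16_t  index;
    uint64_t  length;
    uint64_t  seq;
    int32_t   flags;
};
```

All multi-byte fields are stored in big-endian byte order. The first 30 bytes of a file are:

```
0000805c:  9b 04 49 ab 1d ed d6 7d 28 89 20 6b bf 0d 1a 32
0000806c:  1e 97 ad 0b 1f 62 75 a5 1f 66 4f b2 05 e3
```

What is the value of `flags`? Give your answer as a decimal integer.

1337066979

`flags` follows `reserved` (8 B), `index` (2 B), `length` (8 B), `seq` (8 B), so it starts at offset 8 + 2 + 8 + 8 = 26 and occupies 4 bytes.
Bytes at offsets 26..29: 4F B2 05 E3.
In big-endian order the high byte comes first in memory.
The bytes are already most-significant first: 0x4FB205E3.
0x4FB205E3 = 1337066979.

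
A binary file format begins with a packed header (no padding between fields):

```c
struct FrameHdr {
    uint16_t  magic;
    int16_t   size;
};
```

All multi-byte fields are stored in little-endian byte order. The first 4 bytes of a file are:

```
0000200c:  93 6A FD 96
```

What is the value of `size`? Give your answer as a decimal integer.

-26883

`size` follows `magic` (2 bytes), so it starts at byte offset 2 and occupies 2 bytes.
Bytes at offsets 2..3: FD 96.
Little-endian: lowest address holds the least-significant byte.
Reassemble most-significant byte first: 96 FD → 0x96FD.
Top bit is set, so as a signed 16-bit value this is 0x96FD − 2^16 = -26883.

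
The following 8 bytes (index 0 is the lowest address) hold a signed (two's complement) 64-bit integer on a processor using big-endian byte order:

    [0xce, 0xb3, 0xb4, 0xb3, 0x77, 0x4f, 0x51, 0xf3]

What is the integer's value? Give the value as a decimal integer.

-3552296998171356685

Big-endian: lowest address holds the most-significant byte.
The bytes are already most-significant first: 0xCEB3B4B3774F51F3.
Top bit is set, so as a signed 64-bit value this is 0xCEB3B4B3774F51F3 − 2^64 = -3552296998171356685.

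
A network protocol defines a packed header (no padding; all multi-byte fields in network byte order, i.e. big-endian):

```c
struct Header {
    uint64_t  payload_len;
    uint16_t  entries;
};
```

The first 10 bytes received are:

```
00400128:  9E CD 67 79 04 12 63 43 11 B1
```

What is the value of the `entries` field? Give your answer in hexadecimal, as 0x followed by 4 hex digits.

`entries` follows `payload_len` (8 bytes), so it starts at byte offset 8 and occupies 2 bytes.
Bytes at offsets 8..9: 11 B1.
Big-endian: lowest address holds the most-significant byte.
The bytes are already most-significant first: 0x11B1.

0x11B1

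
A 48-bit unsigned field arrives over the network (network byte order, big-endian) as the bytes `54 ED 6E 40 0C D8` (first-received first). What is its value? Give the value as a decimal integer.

Big-endian: lowest address holds the most-significant byte.
The bytes are already most-significant first: 0x54ED6E400CD8.
0x54ED6E400CD8 = 93378733673688.

93378733673688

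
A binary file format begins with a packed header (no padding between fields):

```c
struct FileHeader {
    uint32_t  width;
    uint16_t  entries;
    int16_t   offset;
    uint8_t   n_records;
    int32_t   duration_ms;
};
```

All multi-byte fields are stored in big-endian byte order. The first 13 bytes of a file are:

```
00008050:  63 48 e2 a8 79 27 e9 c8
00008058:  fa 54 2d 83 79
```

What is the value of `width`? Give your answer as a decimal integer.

`width` is the first field, at byte offset 0, occupying 4 bytes.
Bytes at offsets 0..3: 63 48 E2 A8.
Big-endian stores the most-significant byte at the lowest address.
The bytes are already most-significant first: 0x6348E2A8.
0x6348E2A8 = 1665721000.

1665721000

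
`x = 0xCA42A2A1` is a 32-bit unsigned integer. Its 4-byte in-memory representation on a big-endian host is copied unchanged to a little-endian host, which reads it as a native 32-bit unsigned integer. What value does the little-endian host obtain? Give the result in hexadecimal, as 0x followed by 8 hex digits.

0xA1A242CA

Stored big-endian, the bytes at ascending addresses are CA 42 A2 A1.
Read back as little-endian, the first byte is least significant, giving 0xA1A242CA.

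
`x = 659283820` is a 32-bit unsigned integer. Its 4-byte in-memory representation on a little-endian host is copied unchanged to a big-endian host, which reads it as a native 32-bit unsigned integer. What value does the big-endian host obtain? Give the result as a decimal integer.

1826573095

659283820 in 32-bit hexadecimal is 0x274BDF6C.
Stored little-endian, the bytes at ascending addresses are 6C DF 4B 27.
Read back as big-endian, the last byte is least significant, giving 0x6CDF4B27.
0x6CDF4B27 = 1826573095.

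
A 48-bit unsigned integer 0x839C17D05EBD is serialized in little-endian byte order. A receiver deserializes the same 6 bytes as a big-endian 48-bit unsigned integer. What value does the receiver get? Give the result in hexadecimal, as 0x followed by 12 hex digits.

Stored little-endian, the bytes at ascending addresses are BD 5E D0 17 9C 83.
Read back as big-endian, the last byte is least significant, giving 0xBD5ED0179C83.

0xBD5ED0179C83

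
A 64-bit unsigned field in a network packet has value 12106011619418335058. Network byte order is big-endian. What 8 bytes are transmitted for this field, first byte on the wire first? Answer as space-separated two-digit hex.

12106011619418335058 in hexadecimal, padded to 64 bits, is 0xA801316D6E2E6752.
Split into bytes (most-significant first): A8 01 31 6D 6E 2E 67 52.
Big-endian: lowest address holds the most-significant byte.
So the memory order matches the most-significant-first order: A8 01 31 6D 6E 2E 67 52.

A8 01 31 6D 6E 2E 67 52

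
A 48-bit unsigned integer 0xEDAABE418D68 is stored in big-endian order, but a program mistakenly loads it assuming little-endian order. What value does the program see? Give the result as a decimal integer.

114955902692077

Stored big-endian, the bytes at ascending addresses are ED AA BE 41 8D 68.
Read back as little-endian, the first byte is least significant, giving 0x688D41BEAAED.
0x688D41BEAAED = 114955902692077.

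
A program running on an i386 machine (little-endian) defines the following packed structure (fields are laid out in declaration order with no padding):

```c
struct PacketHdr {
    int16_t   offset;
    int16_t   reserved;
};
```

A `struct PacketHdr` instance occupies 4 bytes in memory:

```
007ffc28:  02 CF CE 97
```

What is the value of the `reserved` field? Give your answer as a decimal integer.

`reserved` follows `offset` (2 bytes), so it starts at byte offset 2 and occupies 2 bytes.
Bytes at offsets 2..3: CE 97.
Little-endian stores the least-significant byte at the lowest address.
Reassemble most-significant byte first: 97 CE → 0x97CE.
Top bit is set, so as a signed 16-bit value this is 0x97CE − 2^16 = -26674.

-26674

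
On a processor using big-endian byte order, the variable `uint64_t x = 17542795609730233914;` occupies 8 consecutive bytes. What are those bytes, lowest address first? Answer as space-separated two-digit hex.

17542795609730233914 in hexadecimal, padded to 64 bits, is 0xF37487A94D40B63A.
Split into bytes (most-significant first): F3 74 87 A9 4D 40 B6 3A.
Big-endian: lowest address holds the most-significant byte.
So the memory order matches the most-significant-first order: F3 74 87 A9 4D 40 B6 3A.

F3 74 87 A9 4D 40 B6 3A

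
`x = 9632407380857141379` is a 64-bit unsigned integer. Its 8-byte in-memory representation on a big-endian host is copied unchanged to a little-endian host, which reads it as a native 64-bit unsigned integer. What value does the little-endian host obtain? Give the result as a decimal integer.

9632407380857141379 in 64-bit hexadecimal is 0x85AD2F7A6BD73883.
Stored big-endian, the bytes at ascending addresses are 85 AD 2F 7A 6B D7 38 83.
Read back as little-endian, the first byte is least significant, giving 0x8338D76B7A2FAD85.
0x8338D76B7A2FAD85 = 9455544274275773829.

9455544274275773829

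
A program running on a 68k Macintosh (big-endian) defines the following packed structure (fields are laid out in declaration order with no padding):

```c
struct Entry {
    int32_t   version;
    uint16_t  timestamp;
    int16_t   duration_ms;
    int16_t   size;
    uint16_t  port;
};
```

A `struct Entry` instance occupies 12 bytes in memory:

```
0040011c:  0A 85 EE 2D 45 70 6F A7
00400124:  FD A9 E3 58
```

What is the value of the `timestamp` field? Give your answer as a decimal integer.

17776

`timestamp` follows `version` (4 bytes), so it starts at byte offset 4 and occupies 2 bytes.
Bytes at offsets 4..5: 45 70.
Big-endian: lowest address holds the most-significant byte.
The bytes are already most-significant first: 0x4570.
0x4570 = 17776.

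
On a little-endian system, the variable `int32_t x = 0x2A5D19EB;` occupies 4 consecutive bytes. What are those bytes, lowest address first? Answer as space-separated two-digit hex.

Split into bytes (most-significant first): 2A 5D 19 EB.
Little-endian stores the least-significant byte at the lowest address.
So at ascending addresses the bytes are EB 19 5D 2A.

EB 19 5D 2A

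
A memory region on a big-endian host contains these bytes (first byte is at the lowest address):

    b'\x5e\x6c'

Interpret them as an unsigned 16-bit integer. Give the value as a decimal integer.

24172

In big-endian order the high byte comes first in memory.
The bytes are already most-significant first: 0x5E6C.
0x5E6C = 24172.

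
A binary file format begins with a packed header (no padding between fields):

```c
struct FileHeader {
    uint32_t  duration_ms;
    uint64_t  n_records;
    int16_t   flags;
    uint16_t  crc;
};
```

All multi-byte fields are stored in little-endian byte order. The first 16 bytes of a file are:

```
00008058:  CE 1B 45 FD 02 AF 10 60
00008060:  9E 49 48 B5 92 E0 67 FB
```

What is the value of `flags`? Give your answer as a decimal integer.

-8046

`flags` follows `duration_ms` (4 B), `n_records` (8 B), so it starts at offset 4 + 8 = 12 and occupies 2 bytes.
Bytes at offsets 12..13: 92 E0.
Little-endian: lowest address holds the least-significant byte.
Reassemble most-significant byte first: E0 92 → 0xE092.
Top bit is set, so as a signed 16-bit value this is 0xE092 − 2^16 = -8046.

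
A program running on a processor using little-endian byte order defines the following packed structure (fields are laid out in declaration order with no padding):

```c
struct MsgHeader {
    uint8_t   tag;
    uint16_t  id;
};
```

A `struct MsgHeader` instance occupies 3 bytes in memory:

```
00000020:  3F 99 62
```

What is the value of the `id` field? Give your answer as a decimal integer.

25241

`id` follows `tag` (1 byte), so it starts at byte offset 1 and occupies 2 bytes.
Bytes at offsets 1..2: 99 62.
Little-endian stores the least-significant byte at the lowest address.
Reassemble most-significant byte first: 62 99 → 0x6299.
0x6299 = 25241.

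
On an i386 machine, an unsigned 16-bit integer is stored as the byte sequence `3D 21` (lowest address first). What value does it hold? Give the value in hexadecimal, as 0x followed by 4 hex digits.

0x213D

In little-endian order the low byte comes first in memory.
Reassemble most-significant byte first: 21 3D → 0x213D.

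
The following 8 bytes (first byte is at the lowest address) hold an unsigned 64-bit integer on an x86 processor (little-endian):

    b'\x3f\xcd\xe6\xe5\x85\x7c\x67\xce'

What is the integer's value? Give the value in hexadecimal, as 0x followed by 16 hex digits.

In little-endian order the low byte comes first in memory.
Reassemble most-significant byte first: CE 67 7C 85 E5 E6 CD 3F → 0xCE677C85E5E6CD3F.

0xCE677C85E5E6CD3F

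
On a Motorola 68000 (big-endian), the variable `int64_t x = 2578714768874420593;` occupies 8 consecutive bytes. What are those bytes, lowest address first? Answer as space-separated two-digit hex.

23 C9 6F 6B 6F D0 39 71

2578714768874420593 in hexadecimal, padded to 64 bits, is 0x23C96F6B6FD03971.
Split into bytes (most-significant first): 23 C9 6F 6B 6F D0 39 71.
In big-endian order the high byte comes first in memory.
So the memory order matches the most-significant-first order: 23 C9 6F 6B 6F D0 39 71.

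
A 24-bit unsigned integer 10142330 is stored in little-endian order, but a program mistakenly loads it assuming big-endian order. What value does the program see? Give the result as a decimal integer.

8045210

10142330 in 24-bit hexadecimal is 0x9AC27A.
Stored little-endian, the bytes at ascending addresses are 7A C2 9A.
Read back as big-endian, the last byte is least significant, giving 0x7AC29A.
0x7AC29A = 8045210.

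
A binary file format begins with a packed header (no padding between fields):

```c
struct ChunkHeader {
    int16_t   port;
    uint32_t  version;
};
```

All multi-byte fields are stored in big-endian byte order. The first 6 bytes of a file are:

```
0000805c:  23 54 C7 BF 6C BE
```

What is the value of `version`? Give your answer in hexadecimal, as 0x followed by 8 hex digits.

`version` follows `port` (2 bytes), so it starts at byte offset 2 and occupies 4 bytes.
Bytes at offsets 2..5: C7 BF 6C BE.
Big-endian: lowest address holds the most-significant byte.
The bytes are already most-significant first: 0xC7BF6CBE.

0xC7BF6CBE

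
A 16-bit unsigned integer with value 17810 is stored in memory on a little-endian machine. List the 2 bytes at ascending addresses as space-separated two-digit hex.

92 45

17810 in hexadecimal, padded to 16 bits, is 0x4592.
Split into bytes (most-significant first): 45 92.
Little-endian: lowest address holds the least-significant byte.
So at ascending addresses the bytes are 92 45.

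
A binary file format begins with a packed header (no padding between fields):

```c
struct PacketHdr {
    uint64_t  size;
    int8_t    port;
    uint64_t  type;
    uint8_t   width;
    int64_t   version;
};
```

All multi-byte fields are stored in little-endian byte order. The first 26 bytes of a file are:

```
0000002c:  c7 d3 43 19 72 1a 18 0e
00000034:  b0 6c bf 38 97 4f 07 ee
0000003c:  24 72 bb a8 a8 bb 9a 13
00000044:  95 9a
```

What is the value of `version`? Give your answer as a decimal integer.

`version` follows `size` (8 B), `port` (1 B), `type` (8 B), `width` (1 B), so it starts at offset 8 + 1 + 8 + 1 = 18 and occupies 8 bytes.
Bytes at offsets 18..25: BB A8 A8 BB 9A 13 95 9A.
In little-endian order the low byte comes first in memory.
Reassemble most-significant byte first: 9A 95 13 9A BB A8 A8 BB → 0x9A95139ABBA8A8BB.
Top bit is set, so as a signed 64-bit value this is 0x9A95139ABBA8A8BB − 2^64 = -7307913265044477765.

-7307913265044477765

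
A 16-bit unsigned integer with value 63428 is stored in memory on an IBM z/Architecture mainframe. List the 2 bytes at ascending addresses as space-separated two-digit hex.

F7 C4

63428 in hexadecimal, padded to 16 bits, is 0xF7C4.
Split into bytes (most-significant first): F7 C4.
In big-endian order the high byte comes first in memory.
So the memory order matches the most-significant-first order: F7 C4.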